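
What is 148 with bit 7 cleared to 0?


148 & ~(1 << 7) = 20

20


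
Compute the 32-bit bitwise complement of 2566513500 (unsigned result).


~0b10011000111110011110001101011100 = 0b1100111000001100001110010100011 = 1728453795 (32-bit unsigned)

1728453795


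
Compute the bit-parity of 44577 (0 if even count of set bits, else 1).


0b1010111000100001 has 7 ones => parity 1

1


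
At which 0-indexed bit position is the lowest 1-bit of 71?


0b1000111. Lowest set bit at position 0

0


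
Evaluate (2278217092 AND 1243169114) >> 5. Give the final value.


Step 1: 2278217092 & 1243169114 = 34095360
Step 2: 34095360 >> 5 = 1065480

1065480


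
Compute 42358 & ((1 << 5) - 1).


42358 & 31 = 22

22


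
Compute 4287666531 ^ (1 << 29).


4287666531 ^ (1 << 29) = 4287666531 ^ 536870912 = 3750795619

3750795619


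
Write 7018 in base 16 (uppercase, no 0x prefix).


7018 = 1B6A hex

1B6A


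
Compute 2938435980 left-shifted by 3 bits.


0b10101111001001001111100110001100 << 3 = 0b10101111001001001111100110001100000 = 23507487840

23507487840


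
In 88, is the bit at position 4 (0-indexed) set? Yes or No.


0b1011000, bit 4 = 1. Yes

Yes


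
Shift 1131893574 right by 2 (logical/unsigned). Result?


0b1000011011101110101001101000110 >> 2 = 0b10000110111011101010011010001 = 282973393

282973393


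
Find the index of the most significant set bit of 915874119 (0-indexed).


0b110110100101110010000101000111. Highest set bit at position 29

29


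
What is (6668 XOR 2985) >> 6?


Step 1: 6668 ^ 2985 = 4517
Step 2: 4517 >> 6 = 70

70


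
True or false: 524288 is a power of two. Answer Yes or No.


0b10000000000000000000. Only one bit set => Yes

Yes


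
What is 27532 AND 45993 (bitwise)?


0b110101110001100 & 0b1011001110101001 = 0b10001110001000 = 9096

9096


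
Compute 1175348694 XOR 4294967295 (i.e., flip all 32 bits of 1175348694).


1175348694 ^ 4294967295 = 3119618601

3119618601


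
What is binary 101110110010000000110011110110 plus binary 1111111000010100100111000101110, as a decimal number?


101110110010000000110011110110 + 1111111000010100100111000101110 = 10101101110100100101101100100100 = 2916244260

2916244260


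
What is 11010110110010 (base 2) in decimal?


11010110110010 in decimal = 13746

13746


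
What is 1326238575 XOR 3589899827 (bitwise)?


0b1001111000011001100101101101111 ^ 0b11010101111110011000011000110011 = 0b10011010111101010100110101011100 = 2599767388

2599767388


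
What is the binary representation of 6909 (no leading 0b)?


6909 = 1101011111101 in binary

1101011111101


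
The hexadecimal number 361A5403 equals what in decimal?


361A5403 hex = 907695107 decimal

907695107


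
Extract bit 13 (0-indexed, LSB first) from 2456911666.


0b10010010011100010111111100110010, position 13 = 1

1


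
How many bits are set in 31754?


0b111110000001010 has 7 set bits

7


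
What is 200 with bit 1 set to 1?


200 | (1 << 1) = 200 | 2 = 202

202


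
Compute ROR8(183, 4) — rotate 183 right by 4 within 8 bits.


Rotate 0b10110111 right by 4 (8-bit) = 0b1111011 = 123

123


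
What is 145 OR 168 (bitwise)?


0b10010001 | 0b10101000 = 0b10111001 = 185

185


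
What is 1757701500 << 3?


0b1101000110001000110010101111100 << 3 = 0b1101000110001000110010101111100000 = 14061612000

14061612000


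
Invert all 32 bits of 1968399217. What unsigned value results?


1968399217 ^ 4294967295 = 2326568078

2326568078


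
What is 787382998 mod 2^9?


787382998 & 511 = 214

214


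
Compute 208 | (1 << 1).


208 | (1 << 1) = 208 | 2 = 210

210


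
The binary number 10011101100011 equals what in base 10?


10011101100011 in decimal = 10083

10083


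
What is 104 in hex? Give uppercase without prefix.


104 = 68 hex

68


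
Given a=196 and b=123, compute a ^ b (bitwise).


196 ^ 123 = 191

191


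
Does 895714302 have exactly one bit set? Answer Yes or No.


0b110101011000111000001111111110. Multiple bits set => No

No


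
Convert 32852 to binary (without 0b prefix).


32852 = 1000000001010100 in binary

1000000001010100


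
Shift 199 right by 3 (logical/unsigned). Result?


0b11000111 >> 3 = 0b11000 = 24

24


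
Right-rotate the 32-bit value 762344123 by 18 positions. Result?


Rotate 0b101101011100000111001010111011 right by 18 (32-bit) = 0b11100101011101100101101011100 = 481217372

481217372


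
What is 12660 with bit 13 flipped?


12660 ^ (1 << 13) = 12660 ^ 8192 = 4468

4468


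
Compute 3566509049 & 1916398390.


0b11010100100101001001101111111001 & 0b1110010001110011110101100110110 = 0b1010000000100001000101100110000 = 1343261488

1343261488


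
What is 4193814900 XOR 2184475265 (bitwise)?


0b11111001111110001000100101110100 ^ 0b10000010001101000111001010000001 = 0b1111011110011001111101111110101 = 2077031413

2077031413


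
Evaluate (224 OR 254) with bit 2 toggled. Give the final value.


Step 1: 224 | 254 = 254
Step 2: 254 ^ (1 << 2) = 254 ^ 4 = 250

250


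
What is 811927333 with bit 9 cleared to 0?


811927333 & ~(1 << 9) = 811926821

811926821


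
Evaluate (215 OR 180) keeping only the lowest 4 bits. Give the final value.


Step 1: 215 | 180 = 247
Step 2: 247 & 15 = 7

7


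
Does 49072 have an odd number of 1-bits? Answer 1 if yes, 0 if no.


0b1011111110110000 has 10 ones => parity 0

0


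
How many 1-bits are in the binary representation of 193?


0b11000001 has 3 set bits

3


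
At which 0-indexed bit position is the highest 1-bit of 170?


0b10101010. Highest set bit at position 7

7


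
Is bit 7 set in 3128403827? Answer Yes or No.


0b10111010011101111010011101110011, bit 7 = 0. No

No


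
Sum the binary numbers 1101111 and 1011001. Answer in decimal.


1101111 + 1011001 = 11001000 = 200

200


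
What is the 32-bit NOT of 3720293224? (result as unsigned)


~0b11011101101111110010101101101000 = 0b100010010000001101010010010111 = 574674071 (32-bit unsigned)

574674071


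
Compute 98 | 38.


0b1100010 | 0b100110 = 0b1100110 = 102

102


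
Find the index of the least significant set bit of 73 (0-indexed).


0b1001001. Lowest set bit at position 0

0


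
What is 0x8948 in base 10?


8948 hex = 35144 decimal

35144


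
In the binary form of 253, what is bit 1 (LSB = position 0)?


0b11111101, position 1 = 0

0


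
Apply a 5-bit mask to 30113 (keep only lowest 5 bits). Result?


30113 & 31 = 1

1


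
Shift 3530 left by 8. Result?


0b110111001010 << 8 = 0b11011100101000000000 = 903680

903680


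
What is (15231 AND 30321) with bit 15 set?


Step 1: 15231 & 30321 = 12913
Step 2: 12913 | (1 << 15) = 12913 | 32768 = 45681

45681


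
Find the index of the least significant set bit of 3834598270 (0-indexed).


0b11100100100011110101001101111110. Lowest set bit at position 1

1


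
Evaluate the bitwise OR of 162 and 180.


0b10100010 | 0b10110100 = 0b10110110 = 182

182


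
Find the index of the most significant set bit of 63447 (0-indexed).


0b1111011111010111. Highest set bit at position 15

15


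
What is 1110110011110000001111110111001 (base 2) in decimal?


1110110011110000001111110111001 in decimal = 1987583929

1987583929


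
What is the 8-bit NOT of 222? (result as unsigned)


~0b11011110 = 0b100001 = 33 (8-bit unsigned)

33


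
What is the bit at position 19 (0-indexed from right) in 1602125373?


0b1011111011111100111111000111101, position 19 = 1

1


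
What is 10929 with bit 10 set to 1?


10929 | (1 << 10) = 10929 | 1024 = 11953

11953


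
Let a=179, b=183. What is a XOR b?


179 ^ 183 = 4

4


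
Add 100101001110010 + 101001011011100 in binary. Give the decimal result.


100101001110010 + 101001011011100 = 1001110101001110 = 40270

40270


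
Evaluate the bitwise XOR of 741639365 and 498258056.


0b101100001101001000010011000101 ^ 0b11101101100101101000010001000 = 0b110001100001100101010001001101 = 830886989

830886989


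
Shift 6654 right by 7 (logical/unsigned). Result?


0b1100111111110 >> 7 = 0b110011 = 51

51


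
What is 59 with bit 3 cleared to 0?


59 & ~(1 << 3) = 51

51


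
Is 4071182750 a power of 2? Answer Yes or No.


0b11110010101010010101000110011110. Multiple bits set => No

No


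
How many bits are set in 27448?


0b110101100111000 has 8 set bits

8


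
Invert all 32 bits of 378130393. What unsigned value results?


378130393 ^ 4294967295 = 3916836902

3916836902


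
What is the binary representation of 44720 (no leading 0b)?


44720 = 1010111010110000 in binary

1010111010110000


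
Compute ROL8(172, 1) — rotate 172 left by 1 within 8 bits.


Rotate 0b10101100 left by 1 (8-bit) = 0b1011001 = 89

89


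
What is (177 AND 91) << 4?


Step 1: 177 & 91 = 17
Step 2: 17 << 4 = 272

272


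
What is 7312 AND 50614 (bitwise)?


0b1110010010000 & 0b1100010110110110 = 0b10010010000 = 1168

1168


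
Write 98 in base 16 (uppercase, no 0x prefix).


98 = 62 hex

62


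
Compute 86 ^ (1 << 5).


86 ^ (1 << 5) = 86 ^ 32 = 118

118


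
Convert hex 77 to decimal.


77 hex = 119 decimal

119


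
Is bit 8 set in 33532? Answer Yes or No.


0b1000001011111100, bit 8 = 0. No

No


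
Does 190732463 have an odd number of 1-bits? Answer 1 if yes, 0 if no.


0b1011010111100101100010101111 has 17 ones => parity 1

1


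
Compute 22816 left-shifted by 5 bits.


0b101100100100000 << 5 = 0b10110010010000000000 = 730112

730112


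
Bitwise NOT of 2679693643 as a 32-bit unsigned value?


~0b10011111101110001110000101001011 = 0b1100000010001110001111010110100 = 1615273652 (32-bit unsigned)

1615273652


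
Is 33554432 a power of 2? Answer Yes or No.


0b10000000000000000000000000. Only one bit set => Yes

Yes


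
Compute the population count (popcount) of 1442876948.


0b1010110000000001000111000010100 has 10 set bits

10


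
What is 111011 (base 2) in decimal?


111011 in decimal = 59

59


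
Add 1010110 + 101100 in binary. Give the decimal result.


1010110 + 101100 = 10000010 = 130

130


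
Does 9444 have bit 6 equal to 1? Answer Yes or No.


0b10010011100100, bit 6 = 1. Yes

Yes


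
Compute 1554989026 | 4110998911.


0b1011100101011110011111111100010 | 0b11110101000010001101110101111111 = 0b11111101101011111111111111111111 = 4256169983

4256169983


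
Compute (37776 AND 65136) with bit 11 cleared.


Step 1: 37776 & 65136 = 37392
Step 2: 37392 & ~(1 << 11) = 37392

37392


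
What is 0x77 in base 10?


77 hex = 119 decimal

119


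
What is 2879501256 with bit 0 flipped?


2879501256 ^ (1 << 0) = 2879501256 ^ 1 = 2879501257

2879501257


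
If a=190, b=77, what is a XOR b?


190 ^ 77 = 243

243


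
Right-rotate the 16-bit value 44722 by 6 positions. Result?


Rotate 0b1010111010110010 right by 6 (16-bit) = 0b1100101010111010 = 51898

51898


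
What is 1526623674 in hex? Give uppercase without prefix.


1526623674 = 5AFE6DBA hex

5AFE6DBA


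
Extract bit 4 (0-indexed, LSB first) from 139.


0b10001011, position 4 = 0

0


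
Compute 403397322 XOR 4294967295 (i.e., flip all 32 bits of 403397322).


403397322 ^ 4294967295 = 3891569973

3891569973


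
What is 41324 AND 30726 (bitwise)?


0b1010000101101100 & 0b111100000000110 = 0b10000000000100 = 8196

8196


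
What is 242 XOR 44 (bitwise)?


0b11110010 ^ 0b101100 = 0b11011110 = 222

222


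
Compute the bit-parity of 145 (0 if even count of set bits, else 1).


0b10010001 has 3 ones => parity 1

1


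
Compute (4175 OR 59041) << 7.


Step 1: 4175 | 59041 = 63215
Step 2: 63215 << 7 = 8091520

8091520


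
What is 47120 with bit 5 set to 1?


47120 | (1 << 5) = 47120 | 32 = 47152

47152


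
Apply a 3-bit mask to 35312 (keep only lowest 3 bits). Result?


35312 & 7 = 0

0


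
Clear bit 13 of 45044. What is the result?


45044 & ~(1 << 13) = 36852

36852


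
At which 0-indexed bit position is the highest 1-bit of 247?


0b11110111. Highest set bit at position 7

7


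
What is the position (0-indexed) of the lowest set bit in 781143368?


0b101110100011110100110101001000. Lowest set bit at position 3

3


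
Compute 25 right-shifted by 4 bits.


0b11001 >> 4 = 0b1 = 1

1


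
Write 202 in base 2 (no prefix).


202 = 11001010 in binary

11001010


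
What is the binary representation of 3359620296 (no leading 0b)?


3359620296 = 11001000001111111011110011001000 in binary

11001000001111111011110011001000


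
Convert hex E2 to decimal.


E2 hex = 226 decimal

226


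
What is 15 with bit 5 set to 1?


15 | (1 << 5) = 15 | 32 = 47

47


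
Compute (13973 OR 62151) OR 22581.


Step 1: 13973 | 62151 = 63191
Step 2: 63191 | 22581 = 65271

65271


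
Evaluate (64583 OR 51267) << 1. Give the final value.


Step 1: 64583 | 51267 = 64583
Step 2: 64583 << 1 = 129166

129166


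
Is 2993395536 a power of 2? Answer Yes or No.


0b10110010011010111001011101010000. Multiple bits set => No

No


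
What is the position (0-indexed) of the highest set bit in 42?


0b101010. Highest set bit at position 5

5


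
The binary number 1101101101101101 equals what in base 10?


1101101101101101 in decimal = 56173

56173


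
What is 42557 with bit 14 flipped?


42557 ^ (1 << 14) = 42557 ^ 16384 = 58941

58941


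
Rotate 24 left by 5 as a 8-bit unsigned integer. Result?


Rotate 0b11000 left by 5 (8-bit) = 0b11 = 3

3


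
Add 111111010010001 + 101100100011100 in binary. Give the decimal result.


111111010010001 + 101100100011100 = 1101011110101101 = 55213

55213


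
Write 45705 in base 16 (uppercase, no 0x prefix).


45705 = B289 hex

B289


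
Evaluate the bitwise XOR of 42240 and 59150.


0b1010010100000000 ^ 0b1110011100001110 = 0b100001000001110 = 16910

16910


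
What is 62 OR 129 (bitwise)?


0b111110 | 0b10000001 = 0b10111111 = 191

191


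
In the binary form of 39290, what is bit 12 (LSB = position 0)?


0b1001100101111010, position 12 = 1

1


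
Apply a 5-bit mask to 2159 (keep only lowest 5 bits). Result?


2159 & 31 = 15

15


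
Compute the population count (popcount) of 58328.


0b1110001111011000 has 9 set bits

9


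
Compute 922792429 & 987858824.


0b110111000000001011000111101101 & 0b111010111000011000011110001000 = 0b110010000000001000000110001000 = 838893960

838893960


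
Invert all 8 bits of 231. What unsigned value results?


231 ^ 255 = 24

24


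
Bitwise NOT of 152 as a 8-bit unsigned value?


~0b10011000 = 0b1100111 = 103 (8-bit unsigned)

103


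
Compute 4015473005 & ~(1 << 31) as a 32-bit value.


4015473005 & ~(1 << 31) = 1867989357

1867989357


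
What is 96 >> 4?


0b1100000 >> 4 = 0b110 = 6

6


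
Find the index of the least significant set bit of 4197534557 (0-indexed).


0b11111010001100010100101101011101. Lowest set bit at position 0

0


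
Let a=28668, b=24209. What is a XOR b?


28668 ^ 24209 = 12653

12653


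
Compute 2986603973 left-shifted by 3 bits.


0b10110010000000111111010111000101 << 3 = 0b10110010000000111111010111000101000 = 23892831784

23892831784


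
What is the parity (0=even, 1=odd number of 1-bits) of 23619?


0b101110001000011 has 7 ones => parity 1

1


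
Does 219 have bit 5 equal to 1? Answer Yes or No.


0b11011011, bit 5 = 0. No

No


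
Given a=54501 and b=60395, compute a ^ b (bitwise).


54501 ^ 60395 = 16142

16142


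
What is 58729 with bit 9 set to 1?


58729 | (1 << 9) = 58729 | 512 = 59241

59241


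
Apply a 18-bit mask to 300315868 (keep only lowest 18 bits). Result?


300315868 & 262143 = 160988

160988


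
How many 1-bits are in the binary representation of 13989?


0b11011010100101 has 8 set bits

8


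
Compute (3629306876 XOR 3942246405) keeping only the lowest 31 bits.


Step 1: 3629306876 ^ 3942246405 = 850082809
Step 2: 850082809 & 2147483647 = 850082809

850082809


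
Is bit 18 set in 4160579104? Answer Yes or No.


0b11110111111111010110011000100000, bit 18 = 1. Yes

Yes


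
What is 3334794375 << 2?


0b11000110110001001110110010000111 << 2 = 0b1100011011000100111011001000011100 = 13339177500

13339177500


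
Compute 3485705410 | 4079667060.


0b11001111110000111010010011000010 | 0b11110011001010101100011101110100 = 0b11111111111010111110011111110110 = 4293650422

4293650422


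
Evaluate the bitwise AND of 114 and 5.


0b1110010 & 0b101 = 0b0 = 0

0


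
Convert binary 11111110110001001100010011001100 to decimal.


11111110110001001100010011001100 in decimal = 4274308300

4274308300


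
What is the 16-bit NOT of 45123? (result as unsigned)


~0b1011000001000011 = 0b100111110111100 = 20412 (16-bit unsigned)

20412


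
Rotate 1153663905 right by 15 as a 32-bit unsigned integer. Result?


Rotate 0b1000100110000111000001110100001 right by 15 (32-bit) = 0b111010000101000100110000111 = 121801095

121801095


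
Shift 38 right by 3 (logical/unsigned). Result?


0b100110 >> 3 = 0b100 = 4

4


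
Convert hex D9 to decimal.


D9 hex = 217 decimal

217


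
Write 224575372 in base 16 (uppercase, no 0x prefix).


224575372 = D62BF8C hex

D62BF8C


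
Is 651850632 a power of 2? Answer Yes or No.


0b100110110110100111001110001000. Multiple bits set => No

No


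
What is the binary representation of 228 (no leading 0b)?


228 = 11100100 in binary

11100100


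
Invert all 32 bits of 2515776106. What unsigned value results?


2515776106 ^ 4294967295 = 1779191189

1779191189


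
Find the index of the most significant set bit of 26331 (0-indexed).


0b110011011011011. Highest set bit at position 14

14


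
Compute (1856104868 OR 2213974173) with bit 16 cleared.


Step 1: 1856104868 | 2213974173 = 4026005949
Step 2: 4026005949 & ~(1 << 16) = 4025940413

4025940413


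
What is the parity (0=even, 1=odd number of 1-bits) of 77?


0b1001101 has 4 ones => parity 0

0


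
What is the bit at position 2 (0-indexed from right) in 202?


0b11001010, position 2 = 0

0


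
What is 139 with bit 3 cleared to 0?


139 & ~(1 << 3) = 131

131


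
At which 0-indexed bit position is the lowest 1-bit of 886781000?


0b110100110110110011010001001000. Lowest set bit at position 3

3


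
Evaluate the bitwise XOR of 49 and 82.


0b110001 ^ 0b1010010 = 0b1100011 = 99

99


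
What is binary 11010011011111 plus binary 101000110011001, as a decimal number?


11010011011111 + 101000110011001 = 1000011001111000 = 34424

34424


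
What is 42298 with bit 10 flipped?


42298 ^ (1 << 10) = 42298 ^ 1024 = 41274

41274


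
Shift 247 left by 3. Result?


0b11110111 << 3 = 0b11110111000 = 1976

1976


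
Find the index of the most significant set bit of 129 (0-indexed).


0b10000001. Highest set bit at position 7

7


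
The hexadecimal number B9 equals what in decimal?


B9 hex = 185 decimal

185


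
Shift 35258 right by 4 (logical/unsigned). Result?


0b1000100110111010 >> 4 = 0b100010011011 = 2203

2203


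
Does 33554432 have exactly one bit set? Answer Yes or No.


0b10000000000000000000000000. Only one bit set => Yes

Yes


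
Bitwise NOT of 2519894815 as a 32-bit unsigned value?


~0b10010110001100101000101100011111 = 0b1101001110011010111010011100000 = 1775072480 (32-bit unsigned)

1775072480


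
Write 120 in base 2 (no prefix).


120 = 1111000 in binary

1111000


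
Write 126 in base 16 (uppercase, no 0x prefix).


126 = 7E hex

7E


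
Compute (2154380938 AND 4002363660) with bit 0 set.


Step 1: 2154380938 & 4002363660 = 2148087816
Step 2: 2148087816 | (1 << 0) = 2148087816 | 1 = 2148087817

2148087817


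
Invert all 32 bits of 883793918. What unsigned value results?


883793918 ^ 4294967295 = 3411173377

3411173377


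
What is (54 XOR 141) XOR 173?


Step 1: 54 ^ 141 = 187
Step 2: 187 ^ 173 = 22

22


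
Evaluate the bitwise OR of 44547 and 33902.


0b1010111000000011 | 0b1000010001101110 = 0b1010111001101111 = 44655

44655


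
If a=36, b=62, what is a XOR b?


36 ^ 62 = 26

26


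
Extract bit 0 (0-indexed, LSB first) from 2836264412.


0b10101001000011011111010111011100, position 0 = 0

0


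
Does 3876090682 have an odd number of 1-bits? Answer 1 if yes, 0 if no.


0b11100111000010000111001100111010 has 16 ones => parity 0

0


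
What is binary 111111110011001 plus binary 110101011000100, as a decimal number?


111111110011001 + 110101011000100 = 1110101001011101 = 59997

59997


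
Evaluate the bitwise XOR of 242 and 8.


0b11110010 ^ 0b1000 = 0b11111010 = 250

250


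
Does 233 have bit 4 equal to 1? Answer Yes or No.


0b11101001, bit 4 = 0. No

No


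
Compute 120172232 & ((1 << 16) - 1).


120172232 & 65535 = 44744

44744


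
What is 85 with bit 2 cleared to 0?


85 & ~(1 << 2) = 81

81


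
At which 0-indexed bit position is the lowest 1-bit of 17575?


0b100010010100111. Lowest set bit at position 0

0


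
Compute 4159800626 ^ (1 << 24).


4159800626 ^ (1 << 24) = 4159800626 ^ 16777216 = 4143023410

4143023410


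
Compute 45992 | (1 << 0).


45992 | (1 << 0) = 45992 | 1 = 45993

45993


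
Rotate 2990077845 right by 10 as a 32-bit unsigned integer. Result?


Rotate 0b10110010001110001111011110010101 right by 10 (32-bit) = 0b11100101011011001000111000111101 = 3849096765

3849096765


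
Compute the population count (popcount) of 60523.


0b1110110001101011 has 10 set bits

10


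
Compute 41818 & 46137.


0b1010001101011010 & 0b1011010000111001 = 0b1010000000011000 = 40984

40984


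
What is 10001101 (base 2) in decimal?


10001101 in decimal = 141

141


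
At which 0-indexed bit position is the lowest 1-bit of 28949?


0b111000100010101. Lowest set bit at position 0

0


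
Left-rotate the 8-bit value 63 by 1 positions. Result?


Rotate 0b111111 left by 1 (8-bit) = 0b1111110 = 126

126


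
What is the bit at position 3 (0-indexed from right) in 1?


0b1, position 3 = 0

0


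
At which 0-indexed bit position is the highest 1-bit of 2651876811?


0b10011110000100000110110111001011. Highest set bit at position 31

31


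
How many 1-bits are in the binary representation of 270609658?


0b10000001000010010110011111010 has 12 set bits

12


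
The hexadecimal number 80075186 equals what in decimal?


80075186 hex = 2147963270 decimal

2147963270


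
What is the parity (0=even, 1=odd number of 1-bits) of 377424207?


0b10110011111110000100101001111 has 17 ones => parity 1

1


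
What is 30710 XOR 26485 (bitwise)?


0b111011111110110 ^ 0b110011101110101 = 0b1000010000011 = 4227

4227


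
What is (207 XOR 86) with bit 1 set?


Step 1: 207 ^ 86 = 153
Step 2: 153 | (1 << 1) = 153 | 2 = 155

155


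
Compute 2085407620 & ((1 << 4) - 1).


2085407620 & 15 = 4

4


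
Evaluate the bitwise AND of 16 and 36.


0b10000 & 0b100100 = 0b0 = 0

0


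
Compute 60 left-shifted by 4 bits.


0b111100 << 4 = 0b1111000000 = 960

960


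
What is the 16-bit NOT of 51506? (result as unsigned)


~0b1100100100110010 = 0b11011011001101 = 14029 (16-bit unsigned)

14029


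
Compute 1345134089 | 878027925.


0b1010000001011010001111000001001 | 0b110100010101011010010010010101 = 0b1110100011111011011111010011101 = 1954397853

1954397853


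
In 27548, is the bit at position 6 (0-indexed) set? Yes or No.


0b110101110011100, bit 6 = 0. No

No


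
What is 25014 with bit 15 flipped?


25014 ^ (1 << 15) = 25014 ^ 32768 = 57782

57782


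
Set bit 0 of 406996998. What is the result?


406996998 | (1 << 0) = 406996998 | 1 = 406996999

406996999


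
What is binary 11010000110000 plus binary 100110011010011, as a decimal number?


11010000110000 + 100110011010011 = 1000000100000011 = 33027

33027


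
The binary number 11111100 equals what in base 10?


11111100 in decimal = 252

252


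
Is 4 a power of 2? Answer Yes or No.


0b100. Only one bit set => Yes

Yes


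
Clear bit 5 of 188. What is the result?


188 & ~(1 << 5) = 156

156


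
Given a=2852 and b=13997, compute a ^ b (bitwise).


2852 ^ 13997 = 15753

15753


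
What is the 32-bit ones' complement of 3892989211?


3892989211 ^ 4294967295 = 401978084

401978084


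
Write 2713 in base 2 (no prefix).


2713 = 101010011001 in binary

101010011001


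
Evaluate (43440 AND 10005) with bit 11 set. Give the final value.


Step 1: 43440 & 10005 = 8464
Step 2: 8464 | (1 << 11) = 8464 | 2048 = 10512

10512


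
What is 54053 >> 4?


0b1101001100100101 >> 4 = 0b110100110010 = 3378

3378


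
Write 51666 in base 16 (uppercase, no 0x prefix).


51666 = C9D2 hex

C9D2


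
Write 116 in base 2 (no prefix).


116 = 1110100 in binary

1110100


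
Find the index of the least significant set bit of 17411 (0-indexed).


0b100010000000011. Lowest set bit at position 0

0


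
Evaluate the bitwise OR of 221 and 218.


0b11011101 | 0b11011010 = 0b11011111 = 223

223


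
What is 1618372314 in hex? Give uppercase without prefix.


1618372314 = 607666DA hex

607666DA


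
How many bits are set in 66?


0b1000010 has 2 set bits

2


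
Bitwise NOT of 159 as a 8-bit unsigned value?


~0b10011111 = 0b1100000 = 96 (8-bit unsigned)

96


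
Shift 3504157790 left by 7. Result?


0b11010000110111010011010001011110 << 7 = 0b110100001101110100110100010111100000000 = 448532197120

448532197120


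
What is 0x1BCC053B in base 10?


1BCC053B hex = 466355515 decimal

466355515


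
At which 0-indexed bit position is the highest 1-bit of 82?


0b1010010. Highest set bit at position 6

6


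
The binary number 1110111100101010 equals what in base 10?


1110111100101010 in decimal = 61226

61226


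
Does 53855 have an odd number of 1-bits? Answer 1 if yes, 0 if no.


0b1101001001011111 has 10 ones => parity 0

0


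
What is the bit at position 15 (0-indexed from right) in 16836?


0b100000111000100, position 15 = 0

0


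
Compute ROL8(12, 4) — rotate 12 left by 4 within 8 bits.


Rotate 0b1100 left by 4 (8-bit) = 0b11000000 = 192

192


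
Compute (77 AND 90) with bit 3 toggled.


Step 1: 77 & 90 = 72
Step 2: 72 ^ (1 << 3) = 72 ^ 8 = 64

64


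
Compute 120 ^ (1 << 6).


120 ^ (1 << 6) = 120 ^ 64 = 56

56


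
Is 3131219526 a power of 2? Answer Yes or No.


0b10111010101000101001111001000110. Multiple bits set => No

No


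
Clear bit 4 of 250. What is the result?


250 & ~(1 << 4) = 234

234


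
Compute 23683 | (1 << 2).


23683 | (1 << 2) = 23683 | 4 = 23687

23687


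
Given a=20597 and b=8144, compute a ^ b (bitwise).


20597 ^ 8144 = 20389

20389


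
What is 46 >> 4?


0b101110 >> 4 = 0b10 = 2

2


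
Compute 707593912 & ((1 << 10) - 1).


707593912 & 1023 = 696

696


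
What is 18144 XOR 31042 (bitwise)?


0b100011011100000 ^ 0b111100101000010 = 0b11111110100010 = 16290

16290


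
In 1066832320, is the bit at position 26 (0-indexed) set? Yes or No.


0b111111100101101001000111000000, bit 26 = 1. Yes

Yes


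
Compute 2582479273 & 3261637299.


0b10011001111011011000000110101001 & 0b11000010011010001010001010110011 = 0b10000000011010001000000010100001 = 2154332321

2154332321


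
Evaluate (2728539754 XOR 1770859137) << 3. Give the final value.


Step 1: 2728539754 ^ 1770859137 = 3408862443
Step 2: 3408862443 << 3 = 27270899544

27270899544


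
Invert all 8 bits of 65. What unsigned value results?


65 ^ 255 = 190

190


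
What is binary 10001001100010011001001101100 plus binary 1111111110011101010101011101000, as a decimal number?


10001001100010011001001101100 + 1111111110011101010101011101000 = 10010000111111111101110101010100 = 2432687444

2432687444


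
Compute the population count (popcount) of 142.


0b10001110 has 4 set bits

4


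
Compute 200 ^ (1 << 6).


200 ^ (1 << 6) = 200 ^ 64 = 136

136


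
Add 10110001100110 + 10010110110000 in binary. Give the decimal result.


10110001100110 + 10010110110000 = 101001000010110 = 21014

21014


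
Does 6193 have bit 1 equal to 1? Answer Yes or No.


0b1100000110001, bit 1 = 0. No

No


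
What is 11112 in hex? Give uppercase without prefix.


11112 = 2B68 hex

2B68


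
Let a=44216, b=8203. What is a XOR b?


44216 ^ 8203 = 36019

36019


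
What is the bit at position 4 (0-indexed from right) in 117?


0b1110101, position 4 = 1

1


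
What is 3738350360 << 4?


0b11011110110100101011001100011000 << 4 = 0b110111101101001010110011000110000000 = 59813605760

59813605760


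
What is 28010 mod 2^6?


28010 & 63 = 42

42


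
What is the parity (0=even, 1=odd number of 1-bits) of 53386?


0b1101000010001010 has 6 ones => parity 0

0


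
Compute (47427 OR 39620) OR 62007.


Step 1: 47427 | 39620 = 48071
Step 2: 48071 | 62007 = 64503

64503


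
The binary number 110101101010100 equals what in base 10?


110101101010100 in decimal = 27476

27476


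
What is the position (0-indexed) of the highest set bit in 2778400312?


0b10100101100110110000011000111000. Highest set bit at position 31

31


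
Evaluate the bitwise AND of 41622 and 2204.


0b1010001010010110 & 0b100010011100 = 0b10010100 = 148

148


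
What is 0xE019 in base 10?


E019 hex = 57369 decimal

57369


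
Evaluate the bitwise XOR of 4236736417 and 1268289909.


0b11111100100001110111011110100001 ^ 0b1001011100110001001000101110101 = 0b10110111000111111110011011010100 = 3072321236

3072321236


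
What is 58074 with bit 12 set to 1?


58074 | (1 << 12) = 58074 | 4096 = 62170

62170


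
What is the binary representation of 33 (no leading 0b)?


33 = 100001 in binary

100001


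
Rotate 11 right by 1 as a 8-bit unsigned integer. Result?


Rotate 0b1011 right by 1 (8-bit) = 0b10000101 = 133

133


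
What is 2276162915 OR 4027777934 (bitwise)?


0b10000111101010110111110101100011 | 0b11110000000100110000001110001110 = 0b11110111101110110111111111101111 = 4156260335

4156260335


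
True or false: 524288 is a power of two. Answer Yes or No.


0b10000000000000000000. Only one bit set => Yes

Yes


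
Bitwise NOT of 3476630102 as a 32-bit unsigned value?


~0b11001111001110010010101001010110 = 0b110000110001101101010110101001 = 818337193 (32-bit unsigned)

818337193


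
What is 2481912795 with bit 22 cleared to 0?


2481912795 & ~(1 << 22) = 2477718491

2477718491


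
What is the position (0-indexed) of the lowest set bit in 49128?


0b1011111111101000. Lowest set bit at position 3

3


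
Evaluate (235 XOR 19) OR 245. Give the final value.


Step 1: 235 ^ 19 = 248
Step 2: 248 | 245 = 253

253


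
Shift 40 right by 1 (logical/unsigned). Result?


0b101000 >> 1 = 0b10100 = 20

20


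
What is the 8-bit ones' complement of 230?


230 ^ 255 = 25

25


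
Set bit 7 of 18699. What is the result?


18699 | (1 << 7) = 18699 | 128 = 18827

18827


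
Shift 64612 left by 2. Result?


0b1111110001100100 << 2 = 0b111111000110010000 = 258448

258448


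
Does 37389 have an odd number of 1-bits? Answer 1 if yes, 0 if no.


0b1001001000001101 has 6 ones => parity 0

0


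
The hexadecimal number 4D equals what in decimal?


4D hex = 77 decimal

77


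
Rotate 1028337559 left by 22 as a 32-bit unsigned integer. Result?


Rotate 0b111101010010110010111110010111 left by 22 (32-bit) = 0b11100101110011110101001011001011 = 3855569611

3855569611


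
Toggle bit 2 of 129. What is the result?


129 ^ (1 << 2) = 129 ^ 4 = 133

133


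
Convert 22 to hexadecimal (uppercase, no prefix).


22 = 16 hex

16


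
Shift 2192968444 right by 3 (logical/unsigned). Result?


0b10000010101101100000101011111100 >> 3 = 0b10000010101101100000101011111 = 274121055

274121055


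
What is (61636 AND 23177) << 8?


Step 1: 61636 & 23177 = 20608
Step 2: 20608 << 8 = 5275648

5275648


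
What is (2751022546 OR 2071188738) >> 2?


Step 1: 2751022546 | 2071188738 = 4227585490
Step 2: 4227585490 >> 2 = 1056896372

1056896372


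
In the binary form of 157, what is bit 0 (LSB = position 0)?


0b10011101, position 0 = 1

1


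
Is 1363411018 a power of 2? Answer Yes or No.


0b1010001010001000000000001001010. Multiple bits set => No

No


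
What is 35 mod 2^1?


35 & 1 = 1

1


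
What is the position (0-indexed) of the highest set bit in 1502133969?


0b1011001100010001011111011010001. Highest set bit at position 30

30


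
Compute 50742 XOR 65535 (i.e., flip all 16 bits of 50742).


50742 ^ 65535 = 14793

14793


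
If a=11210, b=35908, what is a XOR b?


11210 ^ 35908 = 42894

42894


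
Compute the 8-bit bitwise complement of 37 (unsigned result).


~0b100101 = 0b11011010 = 218 (8-bit unsigned)

218


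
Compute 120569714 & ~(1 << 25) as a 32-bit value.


120569714 & ~(1 << 25) = 87015282

87015282


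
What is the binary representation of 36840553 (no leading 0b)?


36840553 = 10001100100010010001101001 in binary

10001100100010010001101001


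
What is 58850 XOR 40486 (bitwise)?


0b1110010111100010 ^ 0b1001111000100110 = 0b111101111000100 = 31684

31684


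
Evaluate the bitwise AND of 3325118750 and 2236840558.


0b11000110001100010100100100011110 & 0b10000101010100110111101001101110 = 0b10000100000100010100100000001110 = 2215725070

2215725070


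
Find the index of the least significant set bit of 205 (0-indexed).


0b11001101. Lowest set bit at position 0

0


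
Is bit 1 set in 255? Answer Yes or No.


0b11111111, bit 1 = 1. Yes

Yes


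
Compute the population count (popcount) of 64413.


0b1111101110011101 has 12 set bits

12


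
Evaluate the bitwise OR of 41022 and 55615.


0b1010000000111110 | 0b1101100100111111 = 0b1111100100111111 = 63807

63807


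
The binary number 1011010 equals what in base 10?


1011010 in decimal = 90

90


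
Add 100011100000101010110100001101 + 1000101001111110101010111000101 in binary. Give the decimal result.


100011100000101010110100001101 + 1000101001111110101010111000101 = 1101000110000100000001011010010 = 1757545170

1757545170


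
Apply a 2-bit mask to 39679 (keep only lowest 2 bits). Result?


39679 & 3 = 3

3


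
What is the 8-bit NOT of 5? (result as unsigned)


~0b101 = 0b11111010 = 250 (8-bit unsigned)

250


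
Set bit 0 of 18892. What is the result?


18892 | (1 << 0) = 18892 | 1 = 18893

18893


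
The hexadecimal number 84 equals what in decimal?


84 hex = 132 decimal

132


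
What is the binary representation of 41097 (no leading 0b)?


41097 = 1010000010001001 in binary

1010000010001001


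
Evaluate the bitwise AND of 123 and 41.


0b1111011 & 0b101001 = 0b101001 = 41

41


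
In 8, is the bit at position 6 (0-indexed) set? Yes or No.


0b1000, bit 6 = 0. No

No


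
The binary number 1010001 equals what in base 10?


1010001 in decimal = 81

81


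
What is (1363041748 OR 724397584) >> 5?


Step 1: 1363041748 | 724397584 = 2067759060
Step 2: 2067759060 >> 5 = 64617470

64617470


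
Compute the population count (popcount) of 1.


0b1 has 1 set bits

1


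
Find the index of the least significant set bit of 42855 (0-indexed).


0b1010011101100111. Lowest set bit at position 0

0


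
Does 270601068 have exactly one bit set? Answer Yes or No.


0b10000001000010000101101101100. Multiple bits set => No

No


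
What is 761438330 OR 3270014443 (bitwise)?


0b101101011000101010000001111010 | 0b11000010111010000111010111101011 = 0b11101111111010101111010111111011 = 4025153019

4025153019


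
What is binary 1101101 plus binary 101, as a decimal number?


1101101 + 101 = 1110010 = 114

114


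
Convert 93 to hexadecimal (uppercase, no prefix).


93 = 5D hex

5D


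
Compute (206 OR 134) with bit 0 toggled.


Step 1: 206 | 134 = 206
Step 2: 206 ^ (1 << 0) = 206 ^ 1 = 207

207


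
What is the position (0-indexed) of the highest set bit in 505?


0b111111001. Highest set bit at position 8

8


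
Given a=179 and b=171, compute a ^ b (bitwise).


179 ^ 171 = 24

24


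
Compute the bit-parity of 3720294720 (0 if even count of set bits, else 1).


0b11011101101111110011000101000000 has 17 ones => parity 1

1


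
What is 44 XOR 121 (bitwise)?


0b101100 ^ 0b1111001 = 0b1010101 = 85

85


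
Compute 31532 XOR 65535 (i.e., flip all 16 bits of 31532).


31532 ^ 65535 = 34003

34003


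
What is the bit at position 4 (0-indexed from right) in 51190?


0b1100011111110110, position 4 = 1

1


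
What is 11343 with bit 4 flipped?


11343 ^ (1 << 4) = 11343 ^ 16 = 11359

11359


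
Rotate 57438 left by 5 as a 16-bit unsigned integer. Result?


Rotate 0b1110000001011110 left by 5 (16-bit) = 0b101111011100 = 3036

3036


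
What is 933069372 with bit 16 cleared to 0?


933069372 & ~(1 << 16) = 933003836

933003836


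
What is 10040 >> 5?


0b10011100111000 >> 5 = 0b100111001 = 313

313


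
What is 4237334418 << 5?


0b11111100100100001001011110010010 << 5 = 0b1111110010010000100101111001001000000 = 135594701376

135594701376


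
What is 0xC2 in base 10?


C2 hex = 194 decimal

194


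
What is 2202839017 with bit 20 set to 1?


2202839017 | (1 << 20) = 2202839017 | 1048576 = 2203887593

2203887593


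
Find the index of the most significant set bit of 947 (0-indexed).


0b1110110011. Highest set bit at position 9

9


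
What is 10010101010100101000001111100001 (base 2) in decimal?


10010101010100101000001111100001 in decimal = 2505212897

2505212897


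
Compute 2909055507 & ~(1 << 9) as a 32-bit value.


2909055507 & ~(1 << 9) = 2909054995

2909054995


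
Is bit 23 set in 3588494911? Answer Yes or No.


0b11010101111001000001011000111111, bit 23 = 1. Yes

Yes


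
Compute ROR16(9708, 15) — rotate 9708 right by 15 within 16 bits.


Rotate 0b10010111101100 right by 15 (16-bit) = 0b100101111011000 = 19416

19416


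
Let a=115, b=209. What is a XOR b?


115 ^ 209 = 162

162


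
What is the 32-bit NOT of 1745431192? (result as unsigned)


~0b1101000000010010010101010011000 = 0b10010111111101101101010101100111 = 2549536103 (32-bit unsigned)

2549536103
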